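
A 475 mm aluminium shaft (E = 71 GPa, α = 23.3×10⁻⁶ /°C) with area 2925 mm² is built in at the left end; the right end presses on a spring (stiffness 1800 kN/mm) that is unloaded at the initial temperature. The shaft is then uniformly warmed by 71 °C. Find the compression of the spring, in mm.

δ ≈ 0.154 mm

The unrestrained thermal change is αΔT L = 23.3×10⁻⁶ × 71 × 475 = 0.7858 mm.
Let P be the compressive force at the spring. The shaft shortens elastically by PL/(AE) and the spring compresses by P/k; together these equal δ_free.
So P = δ_free / [L/(AE) + 1/k] = 0.7858 / [ 475/(2925×71×10³) + 1/(1800×10³) ].
P = 0.7858 / 2.843×10⁻⁶ = 276400 N.
Spring compression = P/k = 276400/(1800×10³) = 0.1536 mm.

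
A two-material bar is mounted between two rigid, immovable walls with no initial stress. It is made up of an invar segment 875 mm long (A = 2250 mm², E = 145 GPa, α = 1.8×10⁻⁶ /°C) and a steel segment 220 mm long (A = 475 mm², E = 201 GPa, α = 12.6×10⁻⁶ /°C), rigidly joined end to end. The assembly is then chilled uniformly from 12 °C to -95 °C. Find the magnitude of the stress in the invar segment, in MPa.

σ ≈ 41.5 MPa (tensile)

If the supports were absent, the total length change would be Σ αᵢΔT Lᵢ = 1.8×10⁻⁶×107×875 + 12.6×10⁻⁶×107×220 = 0.4651 mm.
The walls prevent any net length change, so an axial force P (same in every segment) develops. Compatibility: P · Σ Lᵢ/(AᵢEᵢ) = δ_free.
The series flexibility is Σ Lᵢ/(AᵢEᵢ) = 875/(2250×145×10³) + 220/(475×201×10³) = 4.986×10⁻⁶ mm/N.
P = 0.4651 / 4.986×10⁻⁶ = 93280 N = 93.28 kN, tensile.
σ_{invar} = P / A = 93280 / 2250 = 41.46 MPa.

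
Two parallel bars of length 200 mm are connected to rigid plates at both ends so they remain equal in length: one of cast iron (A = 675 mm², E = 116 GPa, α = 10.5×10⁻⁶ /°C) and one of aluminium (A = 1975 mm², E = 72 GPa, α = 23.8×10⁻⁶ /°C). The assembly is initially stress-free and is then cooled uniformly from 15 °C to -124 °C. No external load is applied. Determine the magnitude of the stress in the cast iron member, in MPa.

σ ≈ 138 MPa (compressive)

The aluminium has the larger α, so on cooling it would change length more than the cast iron if both were free. The rigid plates force a common final length, so the aluminium is put into tension and the cast iron into compression, with equal and opposite forces P (no external load).
Setting the final lengths equal and cancelling L: (α₁ − α₂)ΔT = P/(A₁E₁) + P/(A₂E₂).
|α₁ − α₂|·ΔT = 13.3×10⁻⁶ × 139 = 0.001849.
1/(A₁E₁) + 1/(A₂E₂) = 1/(675×116×10³) + 1/(1975×72×10³) = 1.98×10⁻⁸ N⁻¹.
P = 0.001849 / 1.98×10⁻⁸ = 93350 N = 93.35 kN.
σ_{cast iron} = P/A₁ = 93350/675 = 138.3 MPa, compressive.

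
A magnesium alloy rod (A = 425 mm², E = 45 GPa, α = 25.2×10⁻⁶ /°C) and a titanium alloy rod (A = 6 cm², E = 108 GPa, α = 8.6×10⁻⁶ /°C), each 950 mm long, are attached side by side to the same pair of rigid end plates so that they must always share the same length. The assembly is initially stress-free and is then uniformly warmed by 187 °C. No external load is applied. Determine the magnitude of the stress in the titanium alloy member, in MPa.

σ ≈ 76.4 MPa (tensile)

Equilibrium of a rigid end plate with no external load gives equal and opposite internal forces ±P in the two members. Since α_{magnesium alloy} > α_{titanium alloy}, heating drives the magnesium alloy into compression and the titanium alloy into tension.
Setting the final lengths equal and cancelling L: (α₁ − α₂)ΔT = P/(A₁E₁) + P/(A₂E₂).
|α₁ − α₂|·ΔT = 16.6×10⁻⁶ × 187 = 0.003104.
1/(A₁E₁) + 1/(A₂E₂) = 1/(425×45×10³) + 1/(600×108×10³) = 6.772×10⁻⁸ N⁻¹.
So P = 0.003104 / 6.772×10⁻⁸ = 45.84 kN.
σ_{titanium alloy} = P/A₂ = 45840/600 = 76.4 MPa, tensile.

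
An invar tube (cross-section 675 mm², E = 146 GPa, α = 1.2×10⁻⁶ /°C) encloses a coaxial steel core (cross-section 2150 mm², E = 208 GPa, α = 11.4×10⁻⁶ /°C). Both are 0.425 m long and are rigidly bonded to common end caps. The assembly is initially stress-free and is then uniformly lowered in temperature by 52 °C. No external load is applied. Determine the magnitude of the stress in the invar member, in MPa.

The steel has the larger α, so on cooling it would change length more than the invar if both were free. The rigid plates force a common final length, so the steel is put into tension and the invar into compression, with equal and opposite forces P (no external load).
Compatibility of the two members (thermal + elastic change equal): (α₁ − α₂)ΔT = P·[1/(A₁E₁) + 1/(A₂E₂)].
|α₁ − α₂|·ΔT = 10.2×10⁻⁶ × 52 = 0.0005304.
1/(A₁E₁) + 1/(A₂E₂) = 1/(675×146×10³) + 1/(2150×208×10³) = 1.238×10⁻⁸ N⁻¹.
So P = 0.0005304 / 1.238×10⁻⁸ = 42.83 kN.
σ_{invar} = P/A₁ = 42830/675 = 63.45 MPa, compressive.

σ ≈ 63.5 MPa (compressive)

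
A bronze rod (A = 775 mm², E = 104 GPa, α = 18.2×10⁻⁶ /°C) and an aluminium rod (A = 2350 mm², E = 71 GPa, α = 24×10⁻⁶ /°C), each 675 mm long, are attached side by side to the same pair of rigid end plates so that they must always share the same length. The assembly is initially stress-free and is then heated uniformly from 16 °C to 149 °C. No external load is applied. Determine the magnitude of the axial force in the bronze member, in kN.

P ≈ 41.9 kN (tensile in the bronze)

Equilibrium of a rigid end plate with no external load gives equal and opposite internal forces ±P in the two members. Since α_{aluminium} > α_{bronze}, heating drives the aluminium into compression and the bronze into tension.
Compatibility of the two members (thermal + elastic change equal): (α₁ − α₂)ΔT = P·[1/(A₁E₁) + 1/(A₂E₂)].
|α₁ − α₂|·ΔT = 5.8×10⁻⁶ × 133 = 0.0007714.
1/(A₁E₁) + 1/(A₂E₂) = 1/(775×104×10³) + 1/(2350×71×10³) = 1.84×10⁻⁸ N⁻¹.
P = 0.0007714 / 1.84×10⁻⁸ = 41920 N = 41.92 kN.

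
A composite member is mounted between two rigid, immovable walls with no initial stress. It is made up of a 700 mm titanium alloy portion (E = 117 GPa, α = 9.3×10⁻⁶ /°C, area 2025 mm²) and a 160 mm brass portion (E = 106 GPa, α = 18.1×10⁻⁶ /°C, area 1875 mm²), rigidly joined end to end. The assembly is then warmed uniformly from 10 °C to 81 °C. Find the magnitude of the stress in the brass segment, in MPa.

σ ≈ 94.7 MPa (compressive)

If the supports were absent, the total length change would be Σ αᵢΔT Lᵢ = 9.3×10⁻⁶×71×700 + 18.1×10⁻⁶×71×160 = 0.6678 mm.
Since the ends are fixed, an axial force P builds up, equal in every segment, with P · Σ Lᵢ/(AᵢEᵢ) = δ_free.
The series flexibility is Σ Lᵢ/(AᵢEᵢ) = 700/(2025×117×10³) + 160/(1875×106×10³) = 3.76×10⁻⁶ mm/N.
Hence P = δ_free / Σ(L/AE) = 0.6678/3.76×10⁻⁶ = 177.6 kN (compressive).
σ_{brass} = P / A = 177600 / 1875 = 94.74 MPa.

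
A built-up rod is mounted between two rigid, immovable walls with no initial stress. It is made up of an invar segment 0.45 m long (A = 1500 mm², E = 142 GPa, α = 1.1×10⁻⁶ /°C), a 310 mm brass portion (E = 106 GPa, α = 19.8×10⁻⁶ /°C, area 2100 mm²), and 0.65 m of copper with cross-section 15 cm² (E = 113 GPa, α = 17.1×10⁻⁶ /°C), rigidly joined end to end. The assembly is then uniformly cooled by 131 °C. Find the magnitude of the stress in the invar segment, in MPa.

Free thermal contraction of the whole bar: Σ αᵢΔT Lᵢ = 1.1×10⁻⁶×131×450 + 19.8×10⁻⁶×131×310 + 17.1×10⁻⁶×131×650 = 2.325 mm.
Since the ends are fixed, an axial force P builds up, equal in every segment, with P · Σ Lᵢ/(AᵢEᵢ) = δ_free.
Σ Lᵢ/(AᵢEᵢ) = 450/(1500×142×10³) + 310/(2100×106×10³) + 650/(1500×113×10³) = 7.34×10⁻⁶ mm/N.
P = 2.325 / 7.34×10⁻⁶ = 316800 N = 316.8 kN, tensile.
σ_{invar} = P / A = 316800 / 1500 = 211.2 MPa.

σ ≈ 211 MPa (tensile)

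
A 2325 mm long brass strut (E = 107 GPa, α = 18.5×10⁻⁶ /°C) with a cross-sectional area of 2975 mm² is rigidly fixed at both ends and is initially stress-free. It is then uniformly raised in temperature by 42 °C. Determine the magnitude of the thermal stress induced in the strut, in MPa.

σ ≈ 83.1 MPa (compressive)

The supports are rigid, so the total axial strain is zero. The restrained thermal strain is ε = αΔT = 18.5×10⁻⁶ × 42 = 777×10⁻⁶.
The stress required to suppress this strain is σ = Eε = 107×10³ × 777×10⁻⁶ = 83.14 MPa, compressive since the strut is trying to expand.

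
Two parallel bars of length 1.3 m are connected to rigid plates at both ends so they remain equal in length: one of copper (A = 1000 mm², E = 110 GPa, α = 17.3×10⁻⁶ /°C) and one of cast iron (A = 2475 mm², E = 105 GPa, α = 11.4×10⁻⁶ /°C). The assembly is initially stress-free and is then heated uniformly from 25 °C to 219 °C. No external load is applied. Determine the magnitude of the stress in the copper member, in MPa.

The copper has the larger α, so on heating it would change length more than the cast iron if both were free. The rigid plates force a common final length, so the copper is put into compression and the cast iron into tension, with equal and opposite forces P (no external load).
Equating the net (thermal + elastic) strains gives |α₁ − α₂|·ΔT = P·[1/(A₁E₁) + 1/(A₂E₂)].
|α₁ − α₂|·ΔT = 5.9×10⁻⁶ × 194 = 0.001145.
1/(A₁E₁) + 1/(A₂E₂) = 1/(1000×110×10³) + 1/(2475×105×10³) = 1.294×10⁻⁸ N⁻¹.
P = 0.001145 / 1.294×10⁻⁸ = 88460 N = 88.46 kN.
σ_{copper} = P/A₁ = 88460/1000 = 88.46 MPa, compressive.

σ ≈ 88.5 MPa (compressive)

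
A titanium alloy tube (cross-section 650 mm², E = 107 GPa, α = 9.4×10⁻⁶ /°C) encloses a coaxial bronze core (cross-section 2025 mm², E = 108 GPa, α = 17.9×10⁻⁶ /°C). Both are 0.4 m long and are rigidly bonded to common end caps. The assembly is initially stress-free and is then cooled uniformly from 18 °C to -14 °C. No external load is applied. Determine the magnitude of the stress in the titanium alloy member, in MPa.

The bronze has the larger α, so on cooling it would change length more than the titanium alloy if both were free. The rigid plates force a common final length, so the bronze is put into tension and the titanium alloy into compression, with equal and opposite forces P (no external load).
Equating the net (thermal + elastic) strains gives |α₁ − α₂|·ΔT = P·[1/(A₁E₁) + 1/(A₂E₂)].
|α₁ − α₂|·ΔT = 8.5×10⁻⁶ × 32 = 0.000272.
1/(A₁E₁) + 1/(A₂E₂) = 1/(650×107×10³) + 1/(2025×108×10³) = 1.895×10⁻⁸ N⁻¹.
P = 0.000272 / 1.895×10⁻⁸ = 14350 N = 14.35 kN.
σ_{titanium alloy} = P/A₁ = 14350/650 = 22.08 MPa, compressive.

σ ≈ 22.1 MPa (compressive)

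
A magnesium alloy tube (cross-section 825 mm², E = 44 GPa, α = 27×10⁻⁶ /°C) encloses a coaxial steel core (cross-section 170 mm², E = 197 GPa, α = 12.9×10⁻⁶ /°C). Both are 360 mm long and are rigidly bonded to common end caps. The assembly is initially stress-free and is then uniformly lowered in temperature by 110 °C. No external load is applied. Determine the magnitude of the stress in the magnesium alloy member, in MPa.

σ ≈ 32.7 MPa (tensile)

Equilibrium of a rigid end plate with no external load gives equal and opposite internal forces ±P in the two members. Since α_{magnesium alloy} > α_{steel}, cooling drives the magnesium alloy into tension and the steel into compression.
Compatibility of the two members (thermal + elastic change equal): (α₁ − α₂)ΔT = P·[1/(A₁E₁) + 1/(A₂E₂)].
|α₁ − α₂|·ΔT = 14.1×10⁻⁶ × 110 = 0.001551.
1/(A₁E₁) + 1/(A₂E₂) = 1/(825×44×10³) + 1/(170×197×10³) = 5.741×10⁻⁸ N⁻¹.
P = 0.001551 / 5.741×10⁻⁸ = 27020 N = 27.02 kN.
σ_{magnesium alloy} = P/A₁ = 27020/825 = 32.75 MPa, tensile.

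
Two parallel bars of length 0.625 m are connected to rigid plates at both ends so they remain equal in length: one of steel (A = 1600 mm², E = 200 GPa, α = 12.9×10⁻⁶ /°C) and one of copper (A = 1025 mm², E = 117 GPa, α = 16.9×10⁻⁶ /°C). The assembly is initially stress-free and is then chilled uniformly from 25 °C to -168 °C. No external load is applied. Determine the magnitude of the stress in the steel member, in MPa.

Equilibrium of a rigid end plate with no external load gives equal and opposite internal forces ±P in the two members. Since α_{copper} > α_{steel}, cooling drives the copper into tension and the steel into compression.
Equating the net (thermal + elastic) strains gives |α₁ − α₂|·ΔT = P·[1/(A₁E₁) + 1/(A₂E₂)].
|α₁ − α₂|·ΔT = 4×10⁻⁶ × 193 = 0.000772.
1/(A₁E₁) + 1/(A₂E₂) = 1/(1600×200×10³) + 1/(1025×117×10³) = 1.146×10⁻⁸ N⁻¹.
P = 0.000772 / 1.146×10⁻⁸ = 67340 N = 67.34 kN.
σ_{steel} = P/A₁ = 67340/1600 = 42.09 MPa, compressive.

σ ≈ 42.1 MPa (compressive)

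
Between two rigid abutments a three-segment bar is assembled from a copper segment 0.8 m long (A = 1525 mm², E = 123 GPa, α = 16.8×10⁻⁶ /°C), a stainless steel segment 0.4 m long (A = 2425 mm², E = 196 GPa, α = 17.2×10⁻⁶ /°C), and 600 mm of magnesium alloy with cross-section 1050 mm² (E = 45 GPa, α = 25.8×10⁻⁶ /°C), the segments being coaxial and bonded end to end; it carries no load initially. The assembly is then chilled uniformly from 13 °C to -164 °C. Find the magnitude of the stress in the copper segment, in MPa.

With the walls removed the bar would change length by δ_free = Σ αᵢΔT Lᵢ = 16.8×10⁻⁶×177×800 + 17.2×10⁻⁶×177×400 + 25.8×10⁻⁶×177×600 = 6.337 mm.
The walls prevent any net length change, so an axial force P (same in every segment) develops. Compatibility: P · Σ Lᵢ/(AᵢEᵢ) = δ_free.
Σ Lᵢ/(AᵢEᵢ) = 800/(1525×123×10³) + 400/(2425×196×10³) + 600/(1050×45×10³) = 1.78×10⁻⁵ mm/N.
Hence P = δ_free / Σ(L/AE) = 6.337/1.78×10⁻⁵ = 355.9 kN (tensile).
σ_{copper} = P / A = 355900 / 1525 = 233.4 MPa.

σ ≈ 233 MPa (tensile)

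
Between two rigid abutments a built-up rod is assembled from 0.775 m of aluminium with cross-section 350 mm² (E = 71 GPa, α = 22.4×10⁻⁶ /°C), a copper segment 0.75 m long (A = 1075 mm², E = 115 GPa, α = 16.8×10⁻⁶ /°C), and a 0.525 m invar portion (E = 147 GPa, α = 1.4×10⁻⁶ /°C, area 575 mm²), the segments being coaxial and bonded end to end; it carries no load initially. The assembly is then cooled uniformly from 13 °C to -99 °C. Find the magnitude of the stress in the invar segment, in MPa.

Free thermal contraction of the whole bar: Σ αᵢΔT Lᵢ = 22.4×10⁻⁶×112×775 + 16.8×10⁻⁶×112×750 + 1.4×10⁻⁶×112×525 = 3.438 mm.
The rigid supports impose zero overall length change; the single axial force P common to all segments must satisfy P Σ Lᵢ/(AᵢEᵢ) = δ_free.
Σ Lᵢ/(AᵢEᵢ) = 775/(350×71×10³) + 750/(1075×115×10³) + 525/(575×147×10³) = 4.347×10⁻⁵ mm/N.
P = 3.438 / 4.347×10⁻⁵ = 79090 N = 79.09 kN, tensile.
σ_{invar} = P / A = 79090 / 575 = 137.6 MPa.

σ ≈ 138 MPa (tensile)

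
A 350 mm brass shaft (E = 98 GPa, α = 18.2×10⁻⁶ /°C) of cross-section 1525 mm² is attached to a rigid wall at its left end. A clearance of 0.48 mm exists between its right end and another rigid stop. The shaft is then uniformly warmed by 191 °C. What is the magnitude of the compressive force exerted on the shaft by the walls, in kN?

If the wall were absent the shaft would grow by αΔT L = 18.2×10⁻⁶ × 191 × 350 = 1.217 mm.
The gap closes (δ_free > 0.48 mm) and the wall then resists a further 1.217 − 0.48 = 0.7367 mm of expansion.
Compatibility: PL/(AE) = 0.7367 mm, so σ = P/A = E × (0.7367/350) = 206.3 MPa.
Force on the wall = σA = 206.3 × 1525 mm² = 314.6 kN.

P ≈ 315 kN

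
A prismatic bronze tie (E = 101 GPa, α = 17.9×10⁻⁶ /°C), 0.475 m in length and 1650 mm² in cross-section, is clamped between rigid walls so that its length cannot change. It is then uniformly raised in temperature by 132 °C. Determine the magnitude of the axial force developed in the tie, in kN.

The ends cannot move, so σ = EαΔT = 101×10³ × 17.9×10⁻⁶ × 132 = 238.6 MPa.
Then P = σA = 238.6 × 1650 mm² = 393.8 kN, compressive.

P ≈ 394 kN (compressive)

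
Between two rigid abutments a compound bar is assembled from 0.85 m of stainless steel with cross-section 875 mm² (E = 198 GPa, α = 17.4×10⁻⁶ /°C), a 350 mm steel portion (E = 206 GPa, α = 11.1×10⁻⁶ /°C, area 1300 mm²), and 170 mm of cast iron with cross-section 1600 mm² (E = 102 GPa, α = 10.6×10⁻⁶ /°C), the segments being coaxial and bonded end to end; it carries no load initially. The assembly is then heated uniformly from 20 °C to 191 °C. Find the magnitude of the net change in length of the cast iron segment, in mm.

If the supports were absent, the total length change would be Σ αᵢΔT Lᵢ = 17.4×10⁻⁶×171×850 + 11.1×10⁻⁶×171×350 + 10.6×10⁻⁶×171×170 = 3.502 mm.
The walls prevent any net length change, so an axial force P (same in every segment) develops. Compatibility: P · Σ Lᵢ/(AᵢEᵢ) = δ_free.
Σ Lᵢ/(AᵢEᵢ) = 850/(875×198×10³) + 350/(1300×206×10³) + 170/(1600×102×10³) = 7.255×10⁻⁶ mm/N.
P = 3.502 / 7.255×10⁻⁶ = 482700 N = 482.7 kN, compressive.
For the cast iron segment, free thermal change = 10.6×10⁻⁶×171×170 = 0.3081 mm and elastic change from P = 482700×170/(1600×102×10³) = 0.5028 mm; these oppose, so the net change is 0.195 mm (segment shortens).

|ΔL| ≈ 0.195 mm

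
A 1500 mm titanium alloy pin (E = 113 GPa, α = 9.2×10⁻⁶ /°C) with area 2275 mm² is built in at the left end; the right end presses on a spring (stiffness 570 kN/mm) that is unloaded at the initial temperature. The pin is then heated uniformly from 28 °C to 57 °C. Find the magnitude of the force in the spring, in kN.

If the spring were absent the pin would lengthen by αΔT L = 9.2×10⁻⁶ × 29 × 1500 = 0.4002 mm.
With a force P in the spring, the elastic change of the pin is PL/(AE) and that of the spring is P/k; compatibility requires their sum to equal δ_free.
So P = δ_free / [L/(AE) + 1/k] = 0.4002 / [ 1500/(2275×113×10³) + 1/(570×10³) ].
P = 0.4002 / 7.589×10⁻⁶ = 52730 N.

P ≈ 52.7 kN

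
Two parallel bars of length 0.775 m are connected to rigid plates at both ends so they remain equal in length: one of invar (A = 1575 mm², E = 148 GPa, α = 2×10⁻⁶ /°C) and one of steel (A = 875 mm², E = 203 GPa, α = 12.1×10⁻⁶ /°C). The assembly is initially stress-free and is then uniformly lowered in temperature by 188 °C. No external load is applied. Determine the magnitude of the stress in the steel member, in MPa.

σ ≈ 219 MPa (tensile)

The steel has the larger α, so on cooling it would change length more than the invar if both were free. The rigid plates force a common final length, so the steel is put into tension and the invar into compression, with equal and opposite forces P (no external load).
Equating the net (thermal + elastic) strains gives |α₁ − α₂|·ΔT = P·[1/(A₁E₁) + 1/(A₂E₂)].
|α₁ − α₂|·ΔT = 10.1×10⁻⁶ × 188 = 0.001899.
1/(A₁E₁) + 1/(A₂E₂) = 1/(1575×148×10³) + 1/(875×203×10³) = 9.92×10⁻⁹ N⁻¹.
So P = 0.001899 / 9.92×10⁻⁹ = 191.4 kN.
σ_{steel} = P/A₂ = 191400/875 = 218.8 MPa, tensile.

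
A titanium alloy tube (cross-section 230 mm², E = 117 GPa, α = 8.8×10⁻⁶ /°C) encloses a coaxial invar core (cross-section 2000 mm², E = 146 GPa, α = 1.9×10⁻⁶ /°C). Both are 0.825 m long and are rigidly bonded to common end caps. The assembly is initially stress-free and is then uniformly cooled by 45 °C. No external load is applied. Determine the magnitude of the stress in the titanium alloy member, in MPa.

Equilibrium of a rigid end plate with no external load gives equal and opposite internal forces ±P in the two members. Since α_{titanium alloy} > α_{invar}, cooling drives the titanium alloy into tension and the invar into compression.
Compatibility of the two members (thermal + elastic change equal): (α₁ − α₂)ΔT = P·[1/(A₁E₁) + 1/(A₂E₂)].
|α₁ − α₂|·ΔT = 6.9×10⁻⁶ × 45 = 0.0003105.
1/(A₁E₁) + 1/(A₂E₂) = 1/(230×117×10³) + 1/(2000×146×10³) = 4.059×10⁻⁸ N⁻¹.
So P = 0.0003105 / 4.059×10⁻⁸ = 7.651 kN.
σ_{titanium alloy} = P/A₁ = 7651/230 = 33.26 MPa, tensile.

σ ≈ 33.3 MPa (tensile)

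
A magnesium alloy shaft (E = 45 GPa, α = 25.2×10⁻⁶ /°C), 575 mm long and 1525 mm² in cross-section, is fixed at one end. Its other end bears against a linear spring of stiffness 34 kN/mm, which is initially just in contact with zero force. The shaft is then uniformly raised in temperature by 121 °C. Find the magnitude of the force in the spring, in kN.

P ≈ 46.4 kN

The unrestrained thermal change is αΔT L = 25.2×10⁻⁶ × 121 × 575 = 1.753 mm.
With a force P in the spring, the elastic change of the shaft is PL/(AE) and that of the spring is P/k; compatibility requires their sum to equal δ_free.
P [ L/(AE) + 1/k ] = δ_free → P [ 575/(1525×45×10³) + 1/(34×10³) ] = 1.753.
P = 1.753 / 3.779×10⁻⁵ = 46390 N.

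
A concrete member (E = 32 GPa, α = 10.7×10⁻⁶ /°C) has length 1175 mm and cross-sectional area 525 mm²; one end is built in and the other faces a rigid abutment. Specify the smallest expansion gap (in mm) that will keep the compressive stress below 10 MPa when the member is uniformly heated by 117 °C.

Free expansion if unrestrained: δ_free = αΔT L = 10.7×10⁻⁶ × 117 × 1175 = 1.471 mm.
A stress of 10 MPa corresponds to the wall pushing the member back by σL/E = 10×1175/(32×10³) = 0.3672 mm.
So the gap has to take up the difference, g_min = δ_free − σL/E = 1.471 − 0.3672 = 1.104 mm.

g ≈ 1.1 mm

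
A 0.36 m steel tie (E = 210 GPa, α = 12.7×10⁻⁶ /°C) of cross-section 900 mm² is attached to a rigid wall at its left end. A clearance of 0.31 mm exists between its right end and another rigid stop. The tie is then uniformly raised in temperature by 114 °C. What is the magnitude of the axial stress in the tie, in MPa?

σ ≈ 123 MPa (compressive)

Unrestrained expansion: δ_free = αΔT L = 12.7×10⁻⁶ × 114 × 360 = 0.5212 mm.
This exceeds the 0.31 mm gap, so the wall pushes back. The portion of expansion that must be recovered elastically is δ_free − gap = 0.5212 − 0.31 = 0.2112 mm.
Compatibility: PL/(AE) = 0.2112 mm, so σ = P/A = E × (0.2112/360) = 123.2 MPa.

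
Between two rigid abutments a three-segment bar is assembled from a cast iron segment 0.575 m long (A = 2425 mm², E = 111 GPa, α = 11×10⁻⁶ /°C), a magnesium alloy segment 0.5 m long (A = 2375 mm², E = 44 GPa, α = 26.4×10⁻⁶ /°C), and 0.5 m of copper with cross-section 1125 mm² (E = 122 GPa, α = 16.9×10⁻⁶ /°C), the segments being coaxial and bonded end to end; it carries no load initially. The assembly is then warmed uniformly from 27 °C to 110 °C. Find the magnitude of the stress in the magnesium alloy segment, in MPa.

Free thermal expansion of the whole bar: Σ αᵢΔT Lᵢ = 11×10⁻⁶×83×575 + 26.4×10⁻⁶×83×500 + 16.9×10⁻⁶×83×500 = 2.322 mm.
The rigid supports impose zero overall length change; the single axial force P common to all segments must satisfy P Σ Lᵢ/(AᵢEᵢ) = δ_free.
The series flexibility is Σ Lᵢ/(AᵢEᵢ) = 575/(2425×111×10³) + 500/(2375×44×10³) + 500/(1125×122×10³) = 1.056×10⁻⁵ mm/N.
So P = 2.322 / 1.056×10⁻⁵ = 219.8 kN, compressive.
σ_{magnesium alloy} = P / A = 219800 / 2375 = 92.55 MPa.

σ ≈ 92.5 MPa (compressive)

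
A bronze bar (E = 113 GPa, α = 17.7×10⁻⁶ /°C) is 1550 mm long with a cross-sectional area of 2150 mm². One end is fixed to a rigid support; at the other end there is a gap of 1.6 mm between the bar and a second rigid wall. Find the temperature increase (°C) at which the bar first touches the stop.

ΔT ≈ 58.3 °C

Contact occurs when the free expansion equals the gap: αΔT L = 1.6 mm.
ΔT = 1.6 / (17.7×10⁻⁶ × 1550) = 58.32 °C.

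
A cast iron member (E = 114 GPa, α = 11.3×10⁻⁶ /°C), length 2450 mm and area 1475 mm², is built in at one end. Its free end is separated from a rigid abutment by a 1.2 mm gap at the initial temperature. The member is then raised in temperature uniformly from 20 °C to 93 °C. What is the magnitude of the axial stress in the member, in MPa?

Free thermal elongation = αΔT L = 11.3×10⁻⁶ × 73 × 2450 = 2.021 mm.
After closing the 1.2 mm clearance, 2.021 − 1.2 = 0.821 mm of expansion remains to be suppressed by the wall.
So σ = E(δ_free − g)/L = 114×10³ × 0.821/2450 = 38.2 MPa.

σ ≈ 38.2 MPa (compressive)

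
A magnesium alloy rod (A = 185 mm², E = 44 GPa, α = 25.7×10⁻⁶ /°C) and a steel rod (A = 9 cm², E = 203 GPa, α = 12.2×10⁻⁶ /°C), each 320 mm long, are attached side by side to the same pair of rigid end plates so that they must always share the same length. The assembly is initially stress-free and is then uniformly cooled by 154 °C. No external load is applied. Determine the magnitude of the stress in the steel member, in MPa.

σ ≈ 18 MPa (compressive)

Equilibrium of a rigid end plate with no external load gives equal and opposite internal forces ±P in the two members. Since α_{magnesium alloy} > α_{steel}, cooling drives the magnesium alloy into tension and the steel into compression.
Equating the net (thermal + elastic) strains gives |α₁ − α₂|·ΔT = P·[1/(A₁E₁) + 1/(A₂E₂)].
|α₁ − α₂|·ΔT = 13.5×10⁻⁶ × 154 = 0.002079.
1/(A₁E₁) + 1/(A₂E₂) = 1/(185×44×10³) + 1/(900×203×10³) = 1.283×10⁻⁷ N⁻¹.
So P = 0.002079 / 1.283×10⁻⁷ = 16.2 kN.
σ_{steel} = P/A₂ = 16200/900 = 18 MPa, compressive.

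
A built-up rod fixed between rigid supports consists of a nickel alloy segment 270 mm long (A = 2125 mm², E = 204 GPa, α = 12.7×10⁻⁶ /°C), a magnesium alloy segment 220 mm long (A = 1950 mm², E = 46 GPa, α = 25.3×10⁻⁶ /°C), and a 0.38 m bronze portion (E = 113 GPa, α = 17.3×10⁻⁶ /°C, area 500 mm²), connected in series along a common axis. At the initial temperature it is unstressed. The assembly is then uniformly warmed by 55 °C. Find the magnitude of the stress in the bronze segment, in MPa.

σ ≈ 175 MPa (compressive)

If the supports were absent, the total length change would be Σ αᵢΔT Lᵢ = 12.7×10⁻⁶×55×270 + 25.3×10⁻⁶×55×220 + 17.3×10⁻⁶×55×380 = 0.8563 mm.
The rigid supports impose zero overall length change; the single axial force P common to all segments must satisfy P Σ Lᵢ/(AᵢEᵢ) = δ_free.
The series flexibility is Σ Lᵢ/(AᵢEᵢ) = 270/(2125×204×10³) + 220/(1950×46×10³) + 380/(500×113×10³) = 9.801×10⁻⁶ mm/N.
P = 0.8563 / 9.801×10⁻⁶ = 87370 N = 87.37 kN, compressive.
σ_{bronze} = P / A = 87370 / 500 = 174.7 MPa.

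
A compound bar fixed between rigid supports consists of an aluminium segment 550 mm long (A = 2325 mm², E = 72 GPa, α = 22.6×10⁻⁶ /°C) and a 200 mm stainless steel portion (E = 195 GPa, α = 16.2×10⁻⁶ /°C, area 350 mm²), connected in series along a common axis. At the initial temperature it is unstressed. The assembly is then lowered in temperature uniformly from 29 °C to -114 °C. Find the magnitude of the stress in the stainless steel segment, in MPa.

σ ≈ 1030 MPa (tensile)

If the supports were absent, the total length change would be Σ αᵢΔT Lᵢ = 22.6×10⁻⁶×143×550 + 16.2×10⁻⁶×143×200 = 2.241 mm.
The rigid supports impose zero overall length change; the single axial force P common to all segments must satisfy P Σ Lᵢ/(AᵢEᵢ) = δ_free.
The series flexibility is Σ Lᵢ/(AᵢEᵢ) = 550/(2325×72×10³) + 200/(350×195×10³) = 6.216×10⁻⁶ mm/N.
So P = 2.241 / 6.216×10⁻⁶ = 360.5 kN, tensile.
σ_{stainless steel} = P / A = 360500 / 350 = 1030 MPa.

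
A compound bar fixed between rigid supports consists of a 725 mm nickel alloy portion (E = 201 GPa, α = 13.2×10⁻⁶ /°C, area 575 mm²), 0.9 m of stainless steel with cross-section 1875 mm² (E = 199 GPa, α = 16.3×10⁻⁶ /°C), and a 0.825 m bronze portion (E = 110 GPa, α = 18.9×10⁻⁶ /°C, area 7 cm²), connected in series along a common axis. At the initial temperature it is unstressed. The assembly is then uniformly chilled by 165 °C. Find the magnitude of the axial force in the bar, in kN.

P ≈ 339 kN (tensile)

If the supports were absent, the total length change would be Σ αᵢΔT Lᵢ = 13.2×10⁻⁶×165×725 + 16.3×10⁻⁶×165×900 + 18.9×10⁻⁶×165×825 = 6.572 mm.
The rigid supports impose zero overall length change; the single axial force P common to all segments must satisfy P Σ Lᵢ/(AᵢEᵢ) = δ_free.
The series flexibility is Σ Lᵢ/(AᵢEᵢ) = 725/(575×201×10³) + 900/(1875×199×10³) + 825/(700×110×10³) = 1.94×10⁻⁵ mm/N.
P = 6.572 / 1.94×10⁻⁵ = 338800 N = 338.8 kN, tensile.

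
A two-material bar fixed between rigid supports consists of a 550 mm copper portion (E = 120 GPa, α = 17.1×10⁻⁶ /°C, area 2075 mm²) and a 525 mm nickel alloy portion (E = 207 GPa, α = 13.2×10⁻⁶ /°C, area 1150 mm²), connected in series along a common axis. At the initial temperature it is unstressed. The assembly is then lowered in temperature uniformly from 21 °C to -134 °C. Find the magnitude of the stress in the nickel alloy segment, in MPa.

σ ≈ 499 MPa (tensile)

If the supports were absent, the total length change would be Σ αᵢΔT Lᵢ = 17.1×10⁻⁶×155×550 + 13.2×10⁻⁶×155×525 = 2.532 mm.
The walls prevent any net length change, so an axial force P (same in every segment) develops. Compatibility: P · Σ Lᵢ/(AᵢEᵢ) = δ_free.
The series flexibility is Σ Lᵢ/(AᵢEᵢ) = 550/(2075×120×10³) + 525/(1150×207×10³) = 4.414×10⁻⁶ mm/N.
P = 2.532 / 4.414×10⁻⁶ = 573600 N = 573.6 kN, tensile.
σ_{nickel alloy} = P / A = 573600 / 1150 = 498.8 MPa.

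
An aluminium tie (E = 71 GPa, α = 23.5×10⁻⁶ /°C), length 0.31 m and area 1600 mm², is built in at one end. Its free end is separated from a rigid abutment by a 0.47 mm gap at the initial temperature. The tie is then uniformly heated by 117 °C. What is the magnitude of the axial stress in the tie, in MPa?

Unrestrained expansion: δ_free = αΔT L = 23.5×10⁻⁶ × 117 × 310 = 0.8523 mm.
After closing the 0.47 mm clearance, 0.8523 − 0.47 = 0.3823 mm of expansion remains to be suppressed by the wall.
Compatibility: PL/(AE) = 0.3823 mm, so σ = P/A = E × (0.3823/310) = 87.57 MPa.

σ ≈ 87.6 MPa (compressive)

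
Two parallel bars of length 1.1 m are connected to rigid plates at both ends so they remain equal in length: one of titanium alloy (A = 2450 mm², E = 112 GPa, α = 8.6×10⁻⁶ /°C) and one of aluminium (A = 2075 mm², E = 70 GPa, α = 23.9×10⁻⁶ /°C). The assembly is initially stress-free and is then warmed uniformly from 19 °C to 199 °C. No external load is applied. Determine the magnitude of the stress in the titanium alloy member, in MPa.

σ ≈ 107 MPa (tensile)

Both members must finish at the same length. With the larger α, the aluminium tends to over-expand; the plates restrain it, putting the aluminium in compression and the titanium alloy in tension. With no external load the two internal forces are equal and opposite, magnitude P.
Equating the net (thermal + elastic) strains gives |α₁ − α₂|·ΔT = P·[1/(A₁E₁) + 1/(A₂E₂)].
|α₁ − α₂|·ΔT = 15.3×10⁻⁶ × 180 = 0.002754.
1/(A₁E₁) + 1/(A₂E₂) = 1/(2450×112×10³) + 1/(2075×70×10³) = 1.053×10⁻⁸ N⁻¹.
P = 0.002754 / 1.053×10⁻⁸ = 261600 N = 261.6 kN.
σ_{titanium alloy} = P/A₁ = 261600/2450 = 106.8 MPa, tensile.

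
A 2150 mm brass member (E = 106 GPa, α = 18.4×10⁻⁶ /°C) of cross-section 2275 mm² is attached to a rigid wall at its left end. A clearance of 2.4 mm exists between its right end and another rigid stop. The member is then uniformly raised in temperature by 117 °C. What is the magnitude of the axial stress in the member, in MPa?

σ ≈ 110 MPa (compressive)

Unrestrained expansion: δ_free = αΔT L = 18.4×10⁻⁶ × 117 × 2150 = 4.629 mm.
The gap closes (δ_free > 2.4 mm) and the wall then resists a further 4.629 − 2.4 = 2.229 mm of expansion.
Compatibility: PL/(AE) = 2.229 mm, so σ = P/A = E × (2.229/2150) = 109.9 MPa.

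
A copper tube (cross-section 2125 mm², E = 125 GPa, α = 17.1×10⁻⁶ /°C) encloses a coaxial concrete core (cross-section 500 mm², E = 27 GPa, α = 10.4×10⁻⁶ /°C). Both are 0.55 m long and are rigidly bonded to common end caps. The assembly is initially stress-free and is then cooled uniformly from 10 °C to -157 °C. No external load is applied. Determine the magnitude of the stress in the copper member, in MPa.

Both members must finish at the same length. With the larger α, the copper tends to over-contract; the plates restrain it, putting the copper in tension and the concrete in compression. With no external load the two internal forces are equal and opposite, magnitude P.
Setting the final lengths equal and cancelling L: (α₁ − α₂)ΔT = P/(A₁E₁) + P/(A₂E₂).
|α₁ − α₂|·ΔT = 6.7×10⁻⁶ × 167 = 0.001119.
1/(A₁E₁) + 1/(A₂E₂) = 1/(2125×125×10³) + 1/(500×27×10³) = 7.784×10⁻⁸ N⁻¹.
P = 0.001119 / 7.784×10⁻⁸ = 14370 N = 14.37 kN.
σ_{copper} = P/A₁ = 14370/2125 = 6.765 MPa, tensile.

σ ≈ 6.76 MPa (tensile)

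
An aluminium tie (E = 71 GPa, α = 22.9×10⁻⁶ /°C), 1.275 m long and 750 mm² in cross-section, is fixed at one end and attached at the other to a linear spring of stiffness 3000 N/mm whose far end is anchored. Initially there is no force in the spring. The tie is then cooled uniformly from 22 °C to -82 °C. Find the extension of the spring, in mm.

The unrestrained thermal change is αΔT L = 22.9×10⁻⁶ × 104 × 1275 = 3.037 mm.
With a force P in the spring, the elastic change of the tie is PL/(AE) and that of the spring is P/k; compatibility requires their sum to equal δ_free.
P [ L/(AE) + 1/k ] = δ_free → P [ 1275/(750×71×10³) + 1/(3000) ] = 3.037.
P = 3.037 / 0.0003573 = 8499 N.
Spring extension = P/k = 8499/(3000) = 2.833 mm.

δ ≈ 2.83 mm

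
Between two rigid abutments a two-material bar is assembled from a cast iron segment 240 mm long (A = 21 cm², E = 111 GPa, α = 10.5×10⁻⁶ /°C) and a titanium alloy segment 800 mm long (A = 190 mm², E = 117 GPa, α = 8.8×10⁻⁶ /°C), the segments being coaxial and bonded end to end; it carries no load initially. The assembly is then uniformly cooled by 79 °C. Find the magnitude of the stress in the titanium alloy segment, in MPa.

With the walls removed the bar would change length by δ_free = Σ αᵢΔT Lᵢ = 10.5×10⁻⁶×79×240 + 8.8×10⁻⁶×79×800 = 0.7552 mm.
Since the ends are fixed, an axial force P builds up, equal in every segment, with P · Σ Lᵢ/(AᵢEᵢ) = δ_free.
Σ Lᵢ/(AᵢEᵢ) = 240/(2100×111×10³) + 800/(190×117×10³) = 3.702×10⁻⁵ mm/N.
So P = 0.7552 / 3.702×10⁻⁵ = 20.4 kN, tensile.
σ_{titanium alloy} = P / A = 20400 / 190 = 107.4 MPa.

σ ≈ 107 MPa (tensile)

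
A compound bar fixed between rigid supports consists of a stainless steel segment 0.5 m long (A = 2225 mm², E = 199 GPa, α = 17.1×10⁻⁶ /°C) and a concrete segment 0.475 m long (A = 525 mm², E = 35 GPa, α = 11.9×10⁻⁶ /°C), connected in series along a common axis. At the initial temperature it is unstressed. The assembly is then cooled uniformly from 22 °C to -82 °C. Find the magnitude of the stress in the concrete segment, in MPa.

σ ≈ 104 MPa (tensile)

If the supports were absent, the total length change would be Σ αᵢΔT Lᵢ = 17.1×10⁻⁶×104×500 + 11.9×10⁻⁶×104×475 = 1.477 mm.
The rigid supports impose zero overall length change; the single axial force P common to all segments must satisfy P Σ Lᵢ/(AᵢEᵢ) = δ_free.
Σ Lᵢ/(AᵢEᵢ) = 500/(2225×199×10³) + 475/(525×35×10³) = 2.698×10⁻⁵ mm/N.
P = 1.477 / 2.698×10⁻⁵ = 54750 N = 54.75 kN, tensile.
σ_{concrete} = P / A = 54750 / 525 = 104.3 MPa.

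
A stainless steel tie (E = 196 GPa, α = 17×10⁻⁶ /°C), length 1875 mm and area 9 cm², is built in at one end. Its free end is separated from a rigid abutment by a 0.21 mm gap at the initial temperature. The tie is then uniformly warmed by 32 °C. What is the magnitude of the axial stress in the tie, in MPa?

σ ≈ 84.7 MPa (compressive)

If the wall were absent the tie would grow by αΔT L = 17×10⁻⁶ × 32 × 1875 = 1.02 mm.
The gap closes (δ_free > 0.21 mm) and the wall then resists a further 1.02 − 0.21 = 0.81 mm of expansion.
So σ = E(δ_free − g)/L = 196×10³ × 0.81/1875 = 84.67 MPa.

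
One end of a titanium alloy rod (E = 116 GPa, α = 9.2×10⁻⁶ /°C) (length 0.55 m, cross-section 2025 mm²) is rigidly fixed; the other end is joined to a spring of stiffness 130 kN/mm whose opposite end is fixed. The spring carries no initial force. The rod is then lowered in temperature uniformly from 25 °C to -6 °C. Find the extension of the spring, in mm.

If the spring were absent the rod would shorten by αΔT L = 9.2×10⁻⁶ × 31 × 550 = 0.1569 mm.
With a force P in the spring, the elastic change of the rod is PL/(AE) and that of the spring is P/k; compatibility requires their sum to equal δ_free.
P [ L/(AE) + 1/k ] = δ_free → P [ 550/(2025×116×10³) + 1/(130×10³) ] = 0.1569.
P = 0.1569 / 1.003×10⁻⁵ = 15630 N.
Spring extension = P/k = 15630/(130×10³) = 0.1203 mm.

δ ≈ 0.12 mm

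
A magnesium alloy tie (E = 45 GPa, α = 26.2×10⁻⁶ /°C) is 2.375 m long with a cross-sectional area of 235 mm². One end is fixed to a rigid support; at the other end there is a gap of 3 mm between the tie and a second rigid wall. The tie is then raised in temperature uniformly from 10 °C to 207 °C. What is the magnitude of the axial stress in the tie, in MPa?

σ ≈ 175 MPa (compressive)

Unrestrained expansion: δ_free = αΔT L = 26.2×10⁻⁶ × 197 × 2375 = 12.26 mm.
This exceeds the 3 mm gap, so the wall pushes back. The portion of expansion that must be recovered elastically is δ_free − gap = 12.26 − 3 = 9.258 mm.
That suppressed elongation corresponds to σ = E·Δ/L = 45×10³ × 9.258/2375 = 175.4 MPa.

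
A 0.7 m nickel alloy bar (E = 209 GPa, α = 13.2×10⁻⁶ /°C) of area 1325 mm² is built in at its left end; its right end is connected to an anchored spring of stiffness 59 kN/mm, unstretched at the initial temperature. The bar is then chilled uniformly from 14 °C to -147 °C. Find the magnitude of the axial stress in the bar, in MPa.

The unrestrained thermal change is αΔT L = 13.2×10⁻⁶ × 161 × 700 = 1.488 mm.
With a force P in the spring, the elastic change of the bar is PL/(AE) and that of the spring is P/k; compatibility requires their sum to equal δ_free.
So P = δ_free / [L/(AE) + 1/k] = 1.488 / [ 700/(1325×209×10³) + 1/(59×10³) ].
P = 1.488 / 1.948×10⁻⁵ = 76380 N.
σ = P/A = 76380/1325 = 57.65 MPa.

σ ≈ 57.6 MPa (tensile)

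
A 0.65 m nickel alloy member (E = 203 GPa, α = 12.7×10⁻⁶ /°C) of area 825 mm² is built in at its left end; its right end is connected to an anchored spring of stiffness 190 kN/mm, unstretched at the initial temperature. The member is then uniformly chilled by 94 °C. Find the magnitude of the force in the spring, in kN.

P ≈ 84.9 kN

The unrestrained thermal change is αΔT L = 12.7×10⁻⁶ × 94 × 650 = 0.776 mm.
With a force P in the spring, the elastic change of the member is PL/(AE) and that of the spring is P/k; compatibility requires their sum to equal δ_free.
So P = δ_free / [L/(AE) + 1/k] = 0.776 / [ 650/(825×203×10³) + 1/(190×10³) ].
P = 0.776 / 9.144×10⁻⁶ = 84860 N.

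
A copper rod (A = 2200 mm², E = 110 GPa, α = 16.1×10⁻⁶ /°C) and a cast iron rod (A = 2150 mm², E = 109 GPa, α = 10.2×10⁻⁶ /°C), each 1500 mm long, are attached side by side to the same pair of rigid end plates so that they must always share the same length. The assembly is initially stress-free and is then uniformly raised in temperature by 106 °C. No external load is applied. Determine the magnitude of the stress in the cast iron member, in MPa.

σ ≈ 34.6 MPa (tensile)

Both members must finish at the same length. With the larger α, the copper tends to over-expand; the plates restrain it, putting the copper in compression and the cast iron in tension. With no external load the two internal forces are equal and opposite, magnitude P.
Equating the net (thermal + elastic) strains gives |α₁ − α₂|·ΔT = P·[1/(A₁E₁) + 1/(A₂E₂)].
|α₁ − α₂|·ΔT = 5.9×10⁻⁶ × 106 = 0.0006254.
1/(A₁E₁) + 1/(A₂E₂) = 1/(2200×110×10³) + 1/(2150×109×10³) = 8.399×10⁻⁹ N⁻¹.
P = 0.0006254 / 8.399×10⁻⁹ = 74460 N = 74.46 kN.
σ_{cast iron} = P/A₂ = 74460/2150 = 34.63 MPa, tensile.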